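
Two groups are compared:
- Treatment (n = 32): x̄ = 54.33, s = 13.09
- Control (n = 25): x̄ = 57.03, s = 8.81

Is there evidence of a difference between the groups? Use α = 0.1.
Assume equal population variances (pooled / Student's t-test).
Student's two-sample t-test (equal variances):
H₀: μ₁ = μ₂
H₁: μ₁ ≠ μ₂
df = n₁ + n₂ - 2 = 55
Pooled variance s_p² = [(n₁-1)s₁² + (n₂-1)s₂²] / (n₁ + n₂ - 2) = [(31)(13.09²) + (24)(8.81²)] / 55 = 130.4469
SE = √(s_p²(1/n₁ + 1/n₂)) = √(130.4469 × (1/32 + 1/25)) = 3.0487
t = (x̄₁ - x̄₂) / SE = (54.33 - 57.03) / 3.0487 = -2.70 / 3.0487 = -0.886
p-value = 0.3797

Since p-value > α = 0.1, we fail to reject H₀.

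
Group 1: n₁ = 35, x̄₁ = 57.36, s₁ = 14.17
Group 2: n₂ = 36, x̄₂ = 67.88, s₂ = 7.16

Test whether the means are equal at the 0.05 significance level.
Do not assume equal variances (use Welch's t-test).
Welch's two-sample t-test:
H₀: μ₁ = μ₂
H₁: μ₁ ≠ μ₂
s₁²/n₁ = 14.17²/35 = 5.7368,  s₂²/n₂ = 7.16²/36 = 1.4240
SE = √(s₁²/n₁ + s₂²/n₂) = √(5.7368 + 1.4240) = 2.6760
df (Welch-Satterthwaite) = (s₁²/n₁ + s₂²/n₂)² / [(s₁²/n₁)²/(n₁-1) + (s₂²/n₂)²/(n₂-1)] ≈ 49.98
t = (x̄₁ - x̄₂) / SE = (57.36 - 67.88) / 2.6760 = -10.52 / 2.6760 = -3.931
p-value = 0.0003

Since p-value < α = 0.05, we reject H₀.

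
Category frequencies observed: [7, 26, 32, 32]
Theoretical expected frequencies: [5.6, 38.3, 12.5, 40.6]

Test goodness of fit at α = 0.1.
Chi-square goodness of fit test:
H₀: observed counts match expected distribution
H₁: observed counts differ from expected distribution
df = k - 1 = 3
χ² = Σ(O - E)²/E
   = (7 - 5.6)²/5.6 + (26 - 38.3)²/38.3 + (32 - 12.5)²/12.5 + (32 - 40.6)²/40.6
   = 0.350 + 3.950 + 30.420 + 1.822
   = 36.54
p-value < 0.0001

Since p-value < α = 0.1, we reject H₀.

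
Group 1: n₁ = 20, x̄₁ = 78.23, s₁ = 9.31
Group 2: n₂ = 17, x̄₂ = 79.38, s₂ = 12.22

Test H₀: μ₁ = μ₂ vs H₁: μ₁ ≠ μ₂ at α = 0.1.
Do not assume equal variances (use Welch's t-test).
Welch's two-sample t-test:
H₀: μ₁ = μ₂
H₁: μ₁ ≠ μ₂
s₁²/n₁ = 9.31²/20 = 4.3338,  s₂²/n₂ = 12.22²/17 = 8.7840
SE = √(s₁²/n₁ + s₂²/n₂) = √(4.3338 + 8.7840) = 3.6219
df (Welch-Satterthwaite) = (s₁²/n₁ + s₂²/n₂)² / [(s₁²/n₁)²/(n₁-1) + (s₂²/n₂)²/(n₂-1)] ≈ 29.61
t = (x̄₁ - x̄₂) / SE = (78.23 - 79.38) / 3.6219 = -1.15 / 3.6219 = -0.318
p-value = 0.7531

Since p-value > α = 0.1, we fail to reject H₀.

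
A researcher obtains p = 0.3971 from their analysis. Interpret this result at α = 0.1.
Since p = 0.3971 > α = 0.1, fail to reject H₀.
There is insufficient evidence to reject the null hypothesis; the result is not statistically significant at the 0.1 level.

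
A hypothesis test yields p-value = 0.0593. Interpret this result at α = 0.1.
Since p = 0.0593 < α = 0.1, reject H₀.
There is sufficient evidence to reject the null hypothesis; the result is statistically significant at the 0.1 level.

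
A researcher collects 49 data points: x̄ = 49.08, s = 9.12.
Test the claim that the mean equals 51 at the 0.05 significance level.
One-sample t-test:
H₀: μ = 51
H₁: μ ≠ 51
df = n - 1 = 48
t = (x̄ - μ₀) / (s/√n) = (49.08 - 51) / (9.12/√49) = -1.474
p-value = 0.1471

Since p-value > α = 0.05, we fail to reject H₀.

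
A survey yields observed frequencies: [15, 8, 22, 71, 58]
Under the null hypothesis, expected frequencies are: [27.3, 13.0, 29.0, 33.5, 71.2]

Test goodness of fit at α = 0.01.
Chi-square goodness of fit test:
H₀: observed counts match expected distribution
H₁: observed counts differ from expected distribution
df = k - 1 = 4
χ² = Σ(O - E)²/E
   = (15 - 27.3)²/27.3 + (8 - 13.0)²/13.0 + (22 - 29.0)²/29.0 + (71 - 33.5)²/33.5 + (58 - 71.2)²/71.2
   = 5.542 + 1.923 + 1.690 + 41.978 + 2.447
   = 53.58
p-value < 0.0001

Since p-value < α = 0.01, we reject H₀.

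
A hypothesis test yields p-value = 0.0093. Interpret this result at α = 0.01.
Since p = 0.0093 < α = 0.01, reject H₀.
There is sufficient evidence to reject the null hypothesis; the result is statistically significant at the 0.01 level.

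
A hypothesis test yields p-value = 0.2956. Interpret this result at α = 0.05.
Since p = 0.2956 > α = 0.05, fail to reject H₀.
There is insufficient evidence to reject the null hypothesis; the result is not statistically significant at the 0.05 level.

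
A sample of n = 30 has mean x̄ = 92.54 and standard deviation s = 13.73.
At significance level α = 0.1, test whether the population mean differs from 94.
One-sample t-test:
H₀: μ = 94
H₁: μ ≠ 94
df = n - 1 = 29
t = (x̄ - μ₀) / (s/√n) = (92.54 - 94) / (13.73/√30) = -0.582
p-value = 0.5648

Since p-value > α = 0.1, we fail to reject H₀.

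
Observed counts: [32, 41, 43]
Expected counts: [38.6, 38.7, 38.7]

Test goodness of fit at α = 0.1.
Chi-square goodness of fit test:
H₀: observed counts match expected distribution
H₁: observed counts differ from expected distribution
df = k - 1 = 2
χ² = Σ(O - E)²/E
   = (32 - 38.6)²/38.6 + (41 - 38.7)²/38.7 + (43 - 38.7)²/38.7
   = 1.128 + 0.137 + 0.478
   = 1.74
p-value = 0.4183

Since p-value > α = 0.1, we fail to reject H₀.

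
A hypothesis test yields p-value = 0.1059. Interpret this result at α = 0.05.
Since p = 0.1059 > α = 0.05, fail to reject H₀.
There is insufficient evidence to reject the null hypothesis; the result is not statistically significant at the 0.05 level.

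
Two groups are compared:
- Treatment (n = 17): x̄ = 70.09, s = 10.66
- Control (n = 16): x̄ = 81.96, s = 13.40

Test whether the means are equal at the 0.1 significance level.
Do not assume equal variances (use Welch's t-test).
Welch's two-sample t-test:
H₀: μ₁ = μ₂
H₁: μ₁ ≠ μ₂
s₁²/n₁ = 10.66²/17 = 6.6844,  s₂²/n₂ = 13.40²/16 = 11.2225
SE = √(s₁²/n₁ + s₂²/n₂) = √(6.6844 + 11.2225) = 4.2317
df (Welch-Satterthwaite) = (s₁²/n₁ + s₂²/n₂)² / [(s₁²/n₁)²/(n₁-1) + (s₂²/n₂)²/(n₂-1)] ≈ 28.66
t = (x̄₁ - x̄₂) / SE = (70.09 - 81.96) / 4.2317 = -11.87 / 4.2317 = -2.805
p-value = 0.0089

Since p-value < α = 0.1, we reject H₀.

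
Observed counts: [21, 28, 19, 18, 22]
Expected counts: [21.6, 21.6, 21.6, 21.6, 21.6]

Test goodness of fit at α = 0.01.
Chi-square goodness of fit test:
H₀: observed counts match expected distribution
H₁: observed counts differ from expected distribution
df = k - 1 = 4
χ² = Σ(O - E)²/E
   = (21 - 21.6)²/21.6 + (28 - 21.6)²/21.6 + (19 - 21.6)²/21.6 + (18 - 21.6)²/21.6 + (22 - 21.6)²/21.6
   = 0.017 + 1.896 + 0.313 + 0.600 + 0.007
   = 2.83
p-value = 0.5861

Since p-value > α = 0.01, we fail to reject H₀.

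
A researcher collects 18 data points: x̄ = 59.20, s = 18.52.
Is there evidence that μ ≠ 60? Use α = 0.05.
One-sample t-test:
H₀: μ = 60
H₁: μ ≠ 60
df = n - 1 = 17
t = (x̄ - μ₀) / (s/√n) = (59.20 - 60) / (18.52/√18) = -0.183
p-value = 0.8568

Since p-value > α = 0.05, we fail to reject H₀.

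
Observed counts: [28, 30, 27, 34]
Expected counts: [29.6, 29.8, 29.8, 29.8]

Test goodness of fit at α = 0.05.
Chi-square goodness of fit test:
H₀: observed counts match expected distribution
H₁: observed counts differ from expected distribution
df = k - 1 = 3
χ² = Σ(O - E)²/E
   = (28 - 29.6)²/29.6 + (30 - 29.8)²/29.8 + (27 - 29.8)²/29.8 + (34 - 29.8)²/29.8
   = 0.086 + 0.001 + 0.263 + 0.592
   = 0.94
p-value = 0.8151

Since p-value > α = 0.05, we fail to reject H₀.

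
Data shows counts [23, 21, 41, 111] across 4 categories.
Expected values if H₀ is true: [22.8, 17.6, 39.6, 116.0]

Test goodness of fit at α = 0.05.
Chi-square goodness of fit test:
H₀: observed counts match expected distribution
H₁: observed counts differ from expected distribution
df = k - 1 = 3
χ² = Σ(O - E)²/E
   = (23 - 22.8)²/22.8 + (21 - 17.6)²/17.6 + (41 - 39.6)²/39.6 + (111 - 116.0)²/116.0
   = 0.002 + 0.657 + 0.049 + 0.216
   = 0.92
p-value = 0.8197

Since p-value > α = 0.05, we fail to reject H₀.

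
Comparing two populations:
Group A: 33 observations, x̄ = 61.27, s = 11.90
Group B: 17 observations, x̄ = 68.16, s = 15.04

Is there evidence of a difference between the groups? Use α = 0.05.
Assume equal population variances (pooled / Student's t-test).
Student's two-sample t-test (equal variances):
H₀: μ₁ = μ₂
H₁: μ₁ ≠ μ₂
df = n₁ + n₂ - 2 = 48
Pooled variance s_p² = [(n₁-1)s₁² + (n₂-1)s₂²] / (n₁ + n₂ - 2) = [(32)(11.90²) + (16)(15.04²)] / 48 = 169.8072
SE = √(s_p²(1/n₁ + 1/n₂)) = √(169.8072 × (1/33 + 1/17)) = 3.8903
t = (x̄₁ - x̄₂) / SE = (61.27 - 68.16) / 3.8903 = -6.89 / 3.8903 = -1.771
p-value = 0.0829

Since p-value > α = 0.05, we fail to reject H₀.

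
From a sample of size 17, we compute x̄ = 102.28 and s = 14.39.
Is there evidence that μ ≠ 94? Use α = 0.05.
One-sample t-test:
H₀: μ = 94
H₁: μ ≠ 94
df = n - 1 = 16
t = (x̄ - μ₀) / (s/√n) = (102.28 - 94) / (14.39/√17) = 2.372
p-value = 0.0305

Since p-value < α = 0.05, we reject H₀.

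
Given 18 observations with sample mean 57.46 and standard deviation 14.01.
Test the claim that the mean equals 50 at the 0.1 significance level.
One-sample t-test:
H₀: μ = 50
H₁: μ ≠ 50
df = n - 1 = 17
t = (x̄ - μ₀) / (s/√n) = (57.46 - 50) / (14.01/√18) = 2.259
p-value = 0.0373

Since p-value < α = 0.1, we reject H₀.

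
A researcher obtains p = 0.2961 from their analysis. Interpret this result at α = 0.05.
Since p = 0.2961 > α = 0.05, fail to reject H₀.
There is insufficient evidence to reject the null hypothesis; the result is not statistically significant at the 0.05 level.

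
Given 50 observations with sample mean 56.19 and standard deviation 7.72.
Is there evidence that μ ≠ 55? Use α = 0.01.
One-sample t-test:
H₀: μ = 55
H₁: μ ≠ 55
df = n - 1 = 49
t = (x̄ - μ₀) / (s/√n) = (56.19 - 55) / (7.72/√50) = 1.090
p-value = 0.2811

Since p-value > α = 0.01, we fail to reject H₀.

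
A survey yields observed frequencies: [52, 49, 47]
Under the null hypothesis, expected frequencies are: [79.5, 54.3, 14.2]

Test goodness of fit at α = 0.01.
Chi-square goodness of fit test:
H₀: observed counts match expected distribution
H₁: observed counts differ from expected distribution
df = k - 1 = 2
χ² = Σ(O - E)²/E
   = (52 - 79.5)²/79.5 + (49 - 54.3)²/54.3 + (47 - 14.2)²/14.2
   = 9.513 + 0.517 + 75.763
   = 85.79
p-value < 0.0001

Since p-value < α = 0.01, we reject H₀.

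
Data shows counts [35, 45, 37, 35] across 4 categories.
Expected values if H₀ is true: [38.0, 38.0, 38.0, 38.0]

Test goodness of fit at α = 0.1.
Chi-square goodness of fit test:
H₀: observed counts match expected distribution
H₁: observed counts differ from expected distribution
df = k - 1 = 3
χ² = Σ(O - E)²/E
   = (35 - 38.0)²/38.0 + (45 - 38.0)²/38.0 + (37 - 38.0)²/38.0 + (35 - 38.0)²/38.0
   = 0.237 + 1.289 + 0.026 + 0.237
   = 1.79
p-value = 0.6172

Since p-value > α = 0.1, we fail to reject H₀.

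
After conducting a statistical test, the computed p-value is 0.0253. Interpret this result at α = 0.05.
Since p = 0.0253 < α = 0.05, reject H₀.
There is sufficient evidence to reject the null hypothesis; the result is statistically significant at the 0.05 level.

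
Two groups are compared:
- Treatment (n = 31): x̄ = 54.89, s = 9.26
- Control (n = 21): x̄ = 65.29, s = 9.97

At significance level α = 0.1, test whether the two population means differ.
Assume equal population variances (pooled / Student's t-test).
Student's two-sample t-test (equal variances):
H₀: μ₁ = μ₂
H₁: μ₁ ≠ μ₂
df = n₁ + n₂ - 2 = 50
Pooled variance s_p² = [(n₁-1)s₁² + (n₂-1)s₂²] / (n₁ + n₂ - 2) = [(30)(9.26²) + (20)(9.97²)] / 50 = 91.2089
SE = √(s_p²(1/n₁ + 1/n₂)) = √(91.2089 × (1/31 + 1/21)) = 2.6992
t = (x̄₁ - x̄₂) / SE = (54.89 - 65.29) / 2.6992 = -10.40 / 2.6992 = -3.853
p-value = 0.0003

Since p-value < α = 0.1, we reject H₀.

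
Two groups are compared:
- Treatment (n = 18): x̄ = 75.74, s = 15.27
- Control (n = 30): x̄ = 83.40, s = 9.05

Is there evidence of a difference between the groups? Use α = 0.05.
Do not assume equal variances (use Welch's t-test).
Welch's two-sample t-test:
H₀: μ₁ = μ₂
H₁: μ₁ ≠ μ₂
s₁²/n₁ = 15.27²/18 = 12.9541,  s₂²/n₂ = 9.05²/30 = 2.7301
SE = √(s₁²/n₁ + s₂²/n₂) = √(12.9541 + 2.7301) = 3.9603
df (Welch-Satterthwaite) = (s₁²/n₁ + s₂²/n₂)² / [(s₁²/n₁)²/(n₁-1) + (s₂²/n₂)²/(n₂-1)] ≈ 24.29
t = (x̄₁ - x̄₂) / SE = (75.74 - 83.40) / 3.9603 = -7.66 / 3.9603 = -1.934
p-value = 0.0648

Since p-value > α = 0.05, we fail to reject H₀.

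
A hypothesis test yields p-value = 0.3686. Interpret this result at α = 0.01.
Since p = 0.3686 > α = 0.01, fail to reject H₀.
There is insufficient evidence to reject the null hypothesis; the result is not statistically significant at the 0.01 level.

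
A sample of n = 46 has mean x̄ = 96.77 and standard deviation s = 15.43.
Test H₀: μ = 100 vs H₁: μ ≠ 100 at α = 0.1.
One-sample t-test:
H₀: μ = 100
H₁: μ ≠ 100
df = n - 1 = 45
t = (x̄ - μ₀) / (s/√n) = (96.77 - 100) / (15.43/√46) = -1.420
p-value = 0.1626

Since p-value > α = 0.1, we fail to reject H₀.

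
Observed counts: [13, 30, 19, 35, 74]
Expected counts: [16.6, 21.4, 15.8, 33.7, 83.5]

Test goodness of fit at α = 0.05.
Chi-square goodness of fit test:
H₀: observed counts match expected distribution
H₁: observed counts differ from expected distribution
df = k - 1 = 4
χ² = Σ(O - E)²/E
   = (13 - 16.6)²/16.6 + (30 - 21.4)²/21.4 + (19 - 15.8)²/15.8 + (35 - 33.7)²/33.7 + (74 - 83.5)²/83.5
   = 0.781 + 3.456 + 0.648 + 0.050 + 1.081
   = 6.02
p-value = 0.1980

Since p-value > α = 0.05, we fail to reject H₀.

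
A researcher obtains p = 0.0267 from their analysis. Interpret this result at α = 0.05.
Since p = 0.0267 < α = 0.05, reject H₀.
There is sufficient evidence to reject the null hypothesis; the result is statistically significant at the 0.05 level.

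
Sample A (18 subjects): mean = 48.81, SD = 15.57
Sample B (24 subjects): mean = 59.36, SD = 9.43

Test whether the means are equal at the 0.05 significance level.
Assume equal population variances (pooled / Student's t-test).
Student's two-sample t-test (equal variances):
H₀: μ₁ = μ₂
H₁: μ₁ ≠ μ₂
df = n₁ + n₂ - 2 = 40
Pooled variance s_p² = [(n₁-1)s₁² + (n₂-1)s₂²] / (n₁ + n₂ - 2) = [(17)(15.57²) + (23)(9.43²)] / 40 = 154.1624
SE = √(s_p²(1/n₁ + 1/n₂)) = √(154.1624 × (1/18 + 1/24)) = 3.8714
t = (x̄₁ - x̄₂) / SE = (48.81 - 59.36) / 3.8714 = -10.55 / 3.8714 = -2.725
p-value = 0.0095

Since p-value < α = 0.05, we reject H₀.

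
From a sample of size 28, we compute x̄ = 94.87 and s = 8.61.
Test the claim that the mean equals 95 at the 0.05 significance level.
One-sample t-test:
H₀: μ = 95
H₁: μ ≠ 95
df = n - 1 = 27
t = (x̄ - μ₀) / (s/√n) = (94.87 - 95) / (8.61/√28) = -0.080
p-value = 0.9369

Since p-value > α = 0.05, we fail to reject H₀.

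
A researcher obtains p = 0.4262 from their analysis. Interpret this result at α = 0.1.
Since p = 0.4262 > α = 0.1, fail to reject H₀.
There is insufficient evidence to reject the null hypothesis; the result is not statistically significant at the 0.1 level.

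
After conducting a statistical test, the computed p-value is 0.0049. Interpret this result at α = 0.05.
Since p = 0.0049 < α = 0.05, reject H₀.
There is sufficient evidence to reject the null hypothesis; the result is statistically significant at the 0.05 level.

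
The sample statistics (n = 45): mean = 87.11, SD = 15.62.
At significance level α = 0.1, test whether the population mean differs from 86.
One-sample t-test:
H₀: μ = 86
H₁: μ ≠ 86
df = n - 1 = 44
t = (x̄ - μ₀) / (s/√n) = (87.11 - 86) / (15.62/√45) = 0.477
p-value = 0.6359

Since p-value > α = 0.1, we fail to reject H₀.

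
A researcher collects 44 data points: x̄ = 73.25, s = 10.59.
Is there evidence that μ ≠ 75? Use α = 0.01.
One-sample t-test:
H₀: μ = 75
H₁: μ ≠ 75
df = n - 1 = 43
t = (x̄ - μ₀) / (s/√n) = (73.25 - 75) / (10.59/√44) = -1.096
p-value = 0.2791

Since p-value > α = 0.01, we fail to reject H₀.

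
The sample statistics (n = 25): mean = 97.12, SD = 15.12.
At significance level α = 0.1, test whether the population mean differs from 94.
One-sample t-test:
H₀: μ = 94
H₁: μ ≠ 94
df = n - 1 = 24
t = (x̄ - μ₀) / (s/√n) = (97.12 - 94) / (15.12/√25) = 1.032
p-value = 0.3125

Since p-value > α = 0.1, we fail to reject H₀.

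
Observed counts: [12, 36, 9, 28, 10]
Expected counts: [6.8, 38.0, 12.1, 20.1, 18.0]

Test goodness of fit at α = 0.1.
Chi-square goodness of fit test:
H₀: observed counts match expected distribution
H₁: observed counts differ from expected distribution
df = k - 1 = 4
χ² = Σ(O - E)²/E
   = (12 - 6.8)²/6.8 + (36 - 38.0)²/38.0 + (9 - 12.1)²/12.1 + (28 - 20.1)²/20.1 + (10 - 18.0)²/18.0
   = 3.976 + 0.105 + 0.794 + 3.105 + 3.556
   = 11.54
p-value = 0.0212

Since p-value < α = 0.1, we reject H₀.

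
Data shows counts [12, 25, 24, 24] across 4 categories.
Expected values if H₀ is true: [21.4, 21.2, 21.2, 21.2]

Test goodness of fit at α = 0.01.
Chi-square goodness of fit test:
H₀: observed counts match expected distribution
H₁: observed counts differ from expected distribution
df = k - 1 = 3
χ² = Σ(O - E)²/E
   = (12 - 21.4)²/21.4 + (25 - 21.2)²/21.2 + (24 - 21.2)²/21.2 + (24 - 21.2)²/21.2
   = 4.129 + 0.681 + 0.370 + 0.370
   = 5.55
p-value = 0.1357

Since p-value > α = 0.01, we fail to reject H₀.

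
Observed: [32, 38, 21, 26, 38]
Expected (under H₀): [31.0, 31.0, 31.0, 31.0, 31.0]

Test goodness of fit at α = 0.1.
Chi-square goodness of fit test:
H₀: observed counts match expected distribution
H₁: observed counts differ from expected distribution
df = k - 1 = 4
χ² = Σ(O - E)²/E
   = (32 - 31.0)²/31.0 + (38 - 31.0)²/31.0 + (21 - 31.0)²/31.0 + (26 - 31.0)²/31.0 + (38 - 31.0)²/31.0
   = 0.032 + 1.581 + 3.226 + 0.806 + 1.581
   = 7.23
p-value = 0.1244

Since p-value > α = 0.1, we fail to reject H₀.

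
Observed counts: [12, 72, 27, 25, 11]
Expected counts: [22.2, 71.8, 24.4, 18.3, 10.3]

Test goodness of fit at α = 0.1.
Chi-square goodness of fit test:
H₀: observed counts match expected distribution
H₁: observed counts differ from expected distribution
df = k - 1 = 4
χ² = Σ(O - E)²/E
   = (12 - 22.2)²/22.2 + (72 - 71.8)²/71.8 + (27 - 24.4)²/24.4 + (25 - 18.3)²/18.3 + (11 - 10.3)²/10.3
   = 4.686 + 0.001 + 0.277 + 2.453 + 0.048
   = 7.46
p-value = 0.1133

Since p-value > α = 0.1, we fail to reject H₀.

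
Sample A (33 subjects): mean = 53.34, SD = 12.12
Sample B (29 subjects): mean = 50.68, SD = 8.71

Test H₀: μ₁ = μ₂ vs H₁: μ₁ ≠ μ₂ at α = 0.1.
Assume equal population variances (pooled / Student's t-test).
Student's two-sample t-test (equal variances):
H₀: μ₁ = μ₂
H₁: μ₁ ≠ μ₂
df = n₁ + n₂ - 2 = 60
Pooled variance s_p² = [(n₁-1)s₁² + (n₂-1)s₂²] / (n₁ + n₂ - 2) = [(32)(12.12²) + (28)(8.71²)] / 60 = 113.7469
SE = √(s_p²(1/n₁ + 1/n₂)) = √(113.7469 × (1/33 + 1/29)) = 2.7146
t = (x̄₁ - x̄₂) / SE = (53.34 - 50.68) / 2.7146 = 2.66 / 2.7146 = 0.980
p-value = 0.3311

Since p-value > α = 0.1, we fail to reject H₀.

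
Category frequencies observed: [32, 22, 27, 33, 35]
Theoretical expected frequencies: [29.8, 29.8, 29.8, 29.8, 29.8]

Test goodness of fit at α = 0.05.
Chi-square goodness of fit test:
H₀: observed counts match expected distribution
H₁: observed counts differ from expected distribution
df = k - 1 = 4
χ² = Σ(O - E)²/E
   = (32 - 29.8)²/29.8 + (22 - 29.8)²/29.8 + (27 - 29.8)²/29.8 + (33 - 29.8)²/29.8 + (35 - 29.8)²/29.8
   = 0.162 + 2.042 + 0.263 + 0.344 + 0.907
   = 3.72
p-value = 0.4455

Since p-value > α = 0.05, we fail to reject H₀.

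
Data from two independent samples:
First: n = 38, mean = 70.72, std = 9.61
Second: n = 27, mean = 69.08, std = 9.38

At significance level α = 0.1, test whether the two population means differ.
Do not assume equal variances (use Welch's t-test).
Welch's two-sample t-test:
H₀: μ₁ = μ₂
H₁: μ₁ ≠ μ₂
s₁²/n₁ = 9.61²/38 = 2.4303,  s₂²/n₂ = 9.38²/27 = 3.2587
SE = √(s₁²/n₁ + s₂²/n₂) = √(2.4303 + 3.2587) = 2.3852
df (Welch-Satterthwaite) = (s₁²/n₁ + s₂²/n₂)² / [(s₁²/n₁)²/(n₁-1) + (s₂²/n₂)²/(n₂-1)] ≈ 56.97
t = (x̄₁ - x̄₂) / SE = (70.72 - 69.08) / 2.3852 = 1.64 / 2.3852 = 0.688
p-value = 0.4945

Since p-value > α = 0.1, we fail to reject H₀.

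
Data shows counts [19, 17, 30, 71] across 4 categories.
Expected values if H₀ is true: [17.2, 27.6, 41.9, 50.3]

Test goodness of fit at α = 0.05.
Chi-square goodness of fit test:
H₀: observed counts match expected distribution
H₁: observed counts differ from expected distribution
df = k - 1 = 3
χ² = Σ(O - E)²/E
   = (19 - 17.2)²/17.2 + (17 - 27.6)²/27.6 + (30 - 41.9)²/41.9 + (71 - 50.3)²/50.3
   = 0.188 + 4.071 + 3.380 + 8.519
   = 16.16
p-value = 0.0011

Since p-value < α = 0.05, we reject H₀.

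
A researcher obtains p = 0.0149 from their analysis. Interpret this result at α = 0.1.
Since p = 0.0149 < α = 0.1, reject H₀.
There is sufficient evidence to reject the null hypothesis; the result is statistically significant at the 0.1 level.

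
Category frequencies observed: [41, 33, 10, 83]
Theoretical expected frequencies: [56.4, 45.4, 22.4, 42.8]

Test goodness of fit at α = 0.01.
Chi-square goodness of fit test:
H₀: observed counts match expected distribution
H₁: observed counts differ from expected distribution
df = k - 1 = 3
χ² = Σ(O - E)²/E
   = (41 - 56.4)²/56.4 + (33 - 45.4)²/45.4 + (10 - 22.4)²/22.4 + (83 - 42.8)²/42.8
   = 4.205 + 3.387 + 6.864 + 37.758
   = 52.21
p-value < 0.0001

Since p-value < α = 0.01, we reject H₀.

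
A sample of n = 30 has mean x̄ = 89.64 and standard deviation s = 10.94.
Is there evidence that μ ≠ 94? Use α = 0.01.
One-sample t-test:
H₀: μ = 94
H₁: μ ≠ 94
df = n - 1 = 29
t = (x̄ - μ₀) / (s/√n) = (89.64 - 94) / (10.94/√30) = -2.183
p-value = 0.0373

Since p-value > α = 0.01, we fail to reject H₀.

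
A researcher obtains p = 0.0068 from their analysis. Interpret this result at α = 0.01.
Since p = 0.0068 < α = 0.01, reject H₀.
There is sufficient evidence to reject the null hypothesis; the result is statistically significant at the 0.01 level.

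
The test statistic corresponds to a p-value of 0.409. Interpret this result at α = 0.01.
Since p = 0.409 > α = 0.01, fail to reject H₀.
There is insufficient evidence to reject the null hypothesis; the result is not statistically significant at the 0.01 level.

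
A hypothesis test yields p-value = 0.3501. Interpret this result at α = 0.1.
Since p = 0.3501 > α = 0.1, fail to reject H₀.
There is insufficient evidence to reject the null hypothesis; the result is not statistically significant at the 0.1 level.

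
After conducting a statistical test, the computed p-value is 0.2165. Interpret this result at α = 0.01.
Since p = 0.2165 > α = 0.01, fail to reject H₀.
There is insufficient evidence to reject the null hypothesis; the result is not statistically significant at the 0.01 level.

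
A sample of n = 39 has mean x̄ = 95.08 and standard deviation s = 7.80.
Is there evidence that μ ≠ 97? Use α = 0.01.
One-sample t-test:
H₀: μ = 97
H₁: μ ≠ 97
df = n - 1 = 38
t = (x̄ - μ₀) / (s/√n) = (95.08 - 97) / (7.80/√39) = -1.537
p-value = 0.1325

Since p-value > α = 0.01, we fail to reject H₀.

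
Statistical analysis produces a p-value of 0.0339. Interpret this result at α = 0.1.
Since p = 0.0339 < α = 0.1, reject H₀.
There is sufficient evidence to reject the null hypothesis; the result is statistically significant at the 0.1 level.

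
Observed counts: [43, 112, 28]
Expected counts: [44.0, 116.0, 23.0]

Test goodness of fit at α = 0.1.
Chi-square goodness of fit test:
H₀: observed counts match expected distribution
H₁: observed counts differ from expected distribution
df = k - 1 = 2
χ² = Σ(O - E)²/E
   = (43 - 44.0)²/44.0 + (112 - 116.0)²/116.0 + (28 - 23.0)²/23.0
   = 0.023 + 0.138 + 1.087
   = 1.25
p-value = 0.5359

Since p-value > α = 0.1, we fail to reject H₀.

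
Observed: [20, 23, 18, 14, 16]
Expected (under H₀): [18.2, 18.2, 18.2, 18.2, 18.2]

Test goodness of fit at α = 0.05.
Chi-square goodness of fit test:
H₀: observed counts match expected distribution
H₁: observed counts differ from expected distribution
df = k - 1 = 4
χ² = Σ(O - E)²/E
   = (20 - 18.2)²/18.2 + (23 - 18.2)²/18.2 + (18 - 18.2)²/18.2 + (14 - 18.2)²/18.2 + (16 - 18.2)²/18.2
   = 0.178 + 1.266 + 0.002 + 0.969 + 0.266
   = 2.68
p-value = 0.6125

Since p-value > α = 0.05, we fail to reject H₀.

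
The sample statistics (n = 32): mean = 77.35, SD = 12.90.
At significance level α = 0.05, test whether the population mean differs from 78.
One-sample t-test:
H₀: μ = 78
H₁: μ ≠ 78
df = n - 1 = 31
t = (x̄ - μ₀) / (s/√n) = (77.35 - 78) / (12.90/√32) = -0.285
p-value = 0.7775

Since p-value > α = 0.05, we fail to reject H₀.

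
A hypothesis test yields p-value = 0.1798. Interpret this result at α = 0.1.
Since p = 0.1798 > α = 0.1, fail to reject H₀.
There is insufficient evidence to reject the null hypothesis; the result is not statistically significant at the 0.1 level.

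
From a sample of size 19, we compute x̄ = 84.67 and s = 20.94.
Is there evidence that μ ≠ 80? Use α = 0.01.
One-sample t-test:
H₀: μ = 80
H₁: μ ≠ 80
df = n - 1 = 18
t = (x̄ - μ₀) / (s/√n) = (84.67 - 80) / (20.94/√19) = 0.972
p-value = 0.3439

Since p-value > α = 0.01, we fail to reject H₀.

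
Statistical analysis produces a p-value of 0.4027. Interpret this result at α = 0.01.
Since p = 0.4027 > α = 0.01, fail to reject H₀.
There is insufficient evidence to reject the null hypothesis; the result is not statistically significant at the 0.01 level.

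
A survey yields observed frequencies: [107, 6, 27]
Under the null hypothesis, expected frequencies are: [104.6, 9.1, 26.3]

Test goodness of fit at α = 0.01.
Chi-square goodness of fit test:
H₀: observed counts match expected distribution
H₁: observed counts differ from expected distribution
df = k - 1 = 2
χ² = Σ(O - E)²/E
   = (107 - 104.6)²/104.6 + (6 - 9.1)²/9.1 + (27 - 26.3)²/26.3
   = 0.055 + 1.056 + 0.019
   = 1.13
p-value = 0.5684

Since p-value > α = 0.01, we fail to reject H₀.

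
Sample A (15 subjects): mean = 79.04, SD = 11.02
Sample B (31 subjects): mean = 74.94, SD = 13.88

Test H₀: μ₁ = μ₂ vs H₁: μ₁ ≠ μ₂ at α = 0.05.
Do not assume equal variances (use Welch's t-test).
Welch's two-sample t-test:
H₀: μ₁ = μ₂
H₁: μ₁ ≠ μ₂
s₁²/n₁ = 11.02²/15 = 8.0960,  s₂²/n₂ = 13.88²/31 = 6.2147
SE = √(s₁²/n₁ + s₂²/n₂) = √(8.0960 + 6.2147) = 3.7829
df (Welch-Satterthwaite) = (s₁²/n₁ + s₂²/n₂)² / [(s₁²/n₁)²/(n₁-1) + (s₂²/n₂)²/(n₂-1)] ≈ 34.31
t = (x̄₁ - x̄₂) / SE = (79.04 - 74.94) / 3.7829 = 4.10 / 3.7829 = 1.084
p-value = 0.2860

Since p-value > α = 0.05, we fail to reject H₀.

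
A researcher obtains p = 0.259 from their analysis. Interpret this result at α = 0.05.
Since p = 0.259 > α = 0.05, fail to reject H₀.
There is insufficient evidence to reject the null hypothesis; the result is not statistically significant at the 0.05 level.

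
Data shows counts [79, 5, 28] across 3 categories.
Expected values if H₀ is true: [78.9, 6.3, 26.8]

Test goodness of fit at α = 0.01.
Chi-square goodness of fit test:
H₀: observed counts match expected distribution
H₁: observed counts differ from expected distribution
df = k - 1 = 2
χ² = Σ(O - E)²/E
   = (79 - 78.9)²/78.9 + (5 - 6.3)²/6.3 + (28 - 26.8)²/26.8
   = 0.000 + 0.268 + 0.054
   = 0.32
p-value = 0.8512

Since p-value > α = 0.01, we fail to reject H₀.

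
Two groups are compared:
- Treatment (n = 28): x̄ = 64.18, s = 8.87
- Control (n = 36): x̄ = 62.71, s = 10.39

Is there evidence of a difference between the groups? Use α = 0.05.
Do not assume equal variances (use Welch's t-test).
Welch's two-sample t-test:
H₀: μ₁ = μ₂
H₁: μ₁ ≠ μ₂
s₁²/n₁ = 8.87²/28 = 2.8099,  s₂²/n₂ = 10.39²/36 = 2.9987
SE = √(s₁²/n₁ + s₂²/n₂) = √(2.8099 + 2.9987) = 2.4101
df (Welch-Satterthwaite) = (s₁²/n₁ + s₂²/n₂)² / [(s₁²/n₁)²/(n₁-1) + (s₂²/n₂)²/(n₂-1)] ≈ 61.42
t = (x̄₁ - x̄₂) / SE = (64.18 - 62.71) / 2.4101 = 1.47 / 2.4101 = 0.610
p-value = 0.5442

Since p-value > α = 0.05, we fail to reject H₀.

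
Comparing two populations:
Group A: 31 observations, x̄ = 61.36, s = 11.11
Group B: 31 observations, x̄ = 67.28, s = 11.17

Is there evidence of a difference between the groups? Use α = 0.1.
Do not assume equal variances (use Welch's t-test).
Welch's two-sample t-test:
H₀: μ₁ = μ₂
H₁: μ₁ ≠ μ₂
s₁²/n₁ = 11.11²/31 = 3.9817,  s₂²/n₂ = 11.17²/31 = 4.0248
SE = √(s₁²/n₁ + s₂²/n₂) = √(3.9817 + 4.0248) = 2.8296
df (Welch-Satterthwaite) = (s₁²/n₁ + s₂²/n₂)² / [(s₁²/n₁)²/(n₁-1) + (s₂²/n₂)²/(n₂-1)] ≈ 60.00
t = (x̄₁ - x̄₂) / SE = (61.36 - 67.28) / 2.8296 = -5.92 / 2.8296 = -2.092
p-value = 0.0407

Since p-value < α = 0.1, we reject H₀.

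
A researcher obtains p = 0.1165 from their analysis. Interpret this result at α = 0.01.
Since p = 0.1165 > α = 0.01, fail to reject H₀.
There is insufficient evidence to reject the null hypothesis; the result is not statistically significant at the 0.01 level.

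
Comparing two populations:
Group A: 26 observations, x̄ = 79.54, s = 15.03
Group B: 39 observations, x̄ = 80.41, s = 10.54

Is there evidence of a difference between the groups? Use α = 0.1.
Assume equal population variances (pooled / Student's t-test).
Student's two-sample t-test (equal variances):
H₀: μ₁ = μ₂
H₁: μ₁ ≠ μ₂
df = n₁ + n₂ - 2 = 63
Pooled variance s_p² = [(n₁-1)s₁² + (n₂-1)s₂²] / (n₁ + n₂ - 2) = [(25)(15.03²) + (38)(10.54²)] / 63 = 156.6508
SE = √(s_p²(1/n₁ + 1/n₂)) = √(156.6508 × (1/26 + 1/39)) = 3.1689
t = (x̄₁ - x̄₂) / SE = (79.54 - 80.41) / 3.1689 = -0.87 / 3.1689 = -0.275
p-value = 0.7846

Since p-value > α = 0.1, we fail to reject H₀.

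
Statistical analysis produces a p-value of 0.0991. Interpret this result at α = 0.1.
Since p = 0.0991 < α = 0.1, reject H₀.
There is sufficient evidence to reject the null hypothesis; the result is statistically significant at the 0.1 level.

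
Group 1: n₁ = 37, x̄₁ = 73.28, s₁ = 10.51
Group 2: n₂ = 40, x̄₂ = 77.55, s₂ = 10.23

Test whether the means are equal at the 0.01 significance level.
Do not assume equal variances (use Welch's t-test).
Welch's two-sample t-test:
H₀: μ₁ = μ₂
H₁: μ₁ ≠ μ₂
s₁²/n₁ = 10.51²/37 = 2.9854,  s₂²/n₂ = 10.23²/40 = 2.6163
SE = √(s₁²/n₁ + s₂²/n₂) = √(2.9854 + 2.6163) = 2.3668
df (Welch-Satterthwaite) = (s₁²/n₁ + s₂²/n₂)² / [(s₁²/n₁)²/(n₁-1) + (s₂²/n₂)²/(n₂-1)] ≈ 74.17
t = (x̄₁ - x̄₂) / SE = (73.28 - 77.55) / 2.3668 = -4.27 / 2.3668 = -1.804
p-value = 0.0753

Since p-value > α = 0.01, we fail to reject H₀.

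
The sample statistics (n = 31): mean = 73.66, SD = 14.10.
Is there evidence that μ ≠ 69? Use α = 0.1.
One-sample t-test:
H₀: μ = 69
H₁: μ ≠ 69
df = n - 1 = 30
t = (x̄ - μ₀) / (s/√n) = (73.66 - 69) / (14.10/√31) = 1.840
p-value = 0.0757

Since p-value < α = 0.1, we reject H₀.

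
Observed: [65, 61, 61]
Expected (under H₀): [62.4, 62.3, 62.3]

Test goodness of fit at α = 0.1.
Chi-square goodness of fit test:
H₀: observed counts match expected distribution
H₁: observed counts differ from expected distribution
df = k - 1 = 2
χ² = Σ(O - E)²/E
   = (65 - 62.4)²/62.4 + (61 - 62.3)²/62.3 + (61 - 62.3)²/62.3
   = 0.108 + 0.027 + 0.027
   = 0.16
p-value = 0.9219

Since p-value > α = 0.1, we fail to reject H₀.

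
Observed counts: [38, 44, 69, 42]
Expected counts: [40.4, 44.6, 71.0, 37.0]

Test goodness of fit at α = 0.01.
Chi-square goodness of fit test:
H₀: observed counts match expected distribution
H₁: observed counts differ from expected distribution
df = k - 1 = 3
χ² = Σ(O - E)²/E
   = (38 - 40.4)²/40.4 + (44 - 44.6)²/44.6 + (69 - 71.0)²/71.0 + (42 - 37.0)²/37.0
   = 0.143 + 0.008 + 0.056 + 0.676
   = 0.88
p-value = 0.8296

Since p-value > α = 0.01, we fail to reject H₀.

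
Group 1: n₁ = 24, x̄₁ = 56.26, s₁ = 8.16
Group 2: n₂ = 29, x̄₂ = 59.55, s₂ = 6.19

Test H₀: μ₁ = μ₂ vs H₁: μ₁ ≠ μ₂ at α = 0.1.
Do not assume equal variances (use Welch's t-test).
Welch's two-sample t-test:
H₀: μ₁ = μ₂
H₁: μ₁ ≠ μ₂
s₁²/n₁ = 8.16²/24 = 2.7744,  s₂²/n₂ = 6.19²/29 = 1.3212
SE = √(s₁²/n₁ + s₂²/n₂) = √(2.7744 + 1.3212) = 2.0238
df (Welch-Satterthwaite) = (s₁²/n₁ + s₂²/n₂)² / [(s₁²/n₁)²/(n₁-1) + (s₂²/n₂)²/(n₂-1)] ≈ 42.25
t = (x̄₁ - x̄₂) / SE = (56.26 - 59.55) / 2.0238 = -3.29 / 2.0238 = -1.626
p-value = 0.1115

Since p-value > α = 0.1, we fail to reject H₀.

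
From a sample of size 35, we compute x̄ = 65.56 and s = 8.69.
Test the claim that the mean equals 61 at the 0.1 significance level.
One-sample t-test:
H₀: μ = 61
H₁: μ ≠ 61
df = n - 1 = 34
t = (x̄ - μ₀) / (s/√n) = (65.56 - 61) / (8.69/√35) = 3.104
p-value = 0.0038

Since p-value < α = 0.1, we reject H₀.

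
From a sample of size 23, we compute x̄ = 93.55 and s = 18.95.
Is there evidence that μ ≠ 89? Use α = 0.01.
One-sample t-test:
H₀: μ = 89
H₁: μ ≠ 89
df = n - 1 = 22
t = (x̄ - μ₀) / (s/√n) = (93.55 - 89) / (18.95/√23) = 1.152
p-value = 0.2619

Since p-value > α = 0.01, we fail to reject H₀.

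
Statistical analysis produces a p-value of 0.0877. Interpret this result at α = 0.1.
Since p = 0.0877 < α = 0.1, reject H₀.
There is sufficient evidence to reject the null hypothesis; the result is statistically significant at the 0.1 level.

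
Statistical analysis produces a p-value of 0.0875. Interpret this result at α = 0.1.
Since p = 0.0875 < α = 0.1, reject H₀.
There is sufficient evidence to reject the null hypothesis; the result is statistically significant at the 0.1 level.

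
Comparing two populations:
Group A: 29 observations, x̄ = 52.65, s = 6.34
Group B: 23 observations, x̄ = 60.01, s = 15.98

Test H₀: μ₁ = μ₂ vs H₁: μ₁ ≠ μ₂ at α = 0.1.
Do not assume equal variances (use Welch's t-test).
Welch's two-sample t-test:
H₀: μ₁ = μ₂
H₁: μ₁ ≠ μ₂
s₁²/n₁ = 6.34²/29 = 1.3861,  s₂²/n₂ = 15.98²/23 = 11.1026
SE = √(s₁²/n₁ + s₂²/n₂) = √(1.3861 + 11.1026) = 3.5339
df (Welch-Satterthwaite) = (s₁²/n₁ + s₂²/n₂)² / [(s₁²/n₁)²/(n₁-1) + (s₂²/n₂)²/(n₂-1)] ≈ 27.50
t = (x̄₁ - x̄₂) / SE = (52.65 - 60.01) / 3.5339 = -7.36 / 3.5339 = -2.083
p-value = 0.0467

Since p-value < α = 0.1, we reject H₀.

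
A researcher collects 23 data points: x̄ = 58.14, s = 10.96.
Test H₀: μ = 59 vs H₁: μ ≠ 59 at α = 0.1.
One-sample t-test:
H₀: μ = 59
H₁: μ ≠ 59
df = n - 1 = 22
t = (x̄ - μ₀) / (s/√n) = (58.14 - 59) / (10.96/√23) = -0.376
p-value = 0.7103

Since p-value > α = 0.1, we fail to reject H₀.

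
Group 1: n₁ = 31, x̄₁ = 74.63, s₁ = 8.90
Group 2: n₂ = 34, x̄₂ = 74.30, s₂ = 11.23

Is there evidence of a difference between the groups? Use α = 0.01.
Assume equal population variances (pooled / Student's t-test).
Student's two-sample t-test (equal variances):
H₀: μ₁ = μ₂
H₁: μ₁ ≠ μ₂
df = n₁ + n₂ - 2 = 63
Pooled variance s_p² = [(n₁-1)s₁² + (n₂-1)s₂²] / (n₁ + n₂ - 2) = [(30)(8.90²) + (33)(11.23²)] / 63 = 103.7782
SE = √(s_p²(1/n₁ + 1/n₂)) = √(103.7782 × (1/31 + 1/34)) = 2.5298
t = (x̄₁ - x̄₂) / SE = (74.63 - 74.30) / 2.5298 = 0.33 / 2.5298 = 0.130
p-value = 0.8966

Since p-value > α = 0.01, we fail to reject H₀.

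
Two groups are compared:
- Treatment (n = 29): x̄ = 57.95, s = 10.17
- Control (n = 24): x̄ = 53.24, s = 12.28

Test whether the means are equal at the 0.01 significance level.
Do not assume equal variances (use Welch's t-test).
Welch's two-sample t-test:
H₀: μ₁ = μ₂
H₁: μ₁ ≠ μ₂
s₁²/n₁ = 10.17²/29 = 3.5665,  s₂²/n₂ = 12.28²/24 = 6.2833
SE = √(s₁²/n₁ + s₂²/n₂) = √(3.5665 + 6.2833) = 3.1384
df (Welch-Satterthwaite) = (s₁²/n₁ + s₂²/n₂)² / [(s₁²/n₁)²/(n₁-1) + (s₂²/n₂)²/(n₂-1)] ≈ 44.69
t = (x̄₁ - x̄₂) / SE = (57.95 - 53.24) / 3.1384 = 4.71 / 3.1384 = 1.501
p-value = 0.1405

Since p-value > α = 0.01, we fail to reject H₀.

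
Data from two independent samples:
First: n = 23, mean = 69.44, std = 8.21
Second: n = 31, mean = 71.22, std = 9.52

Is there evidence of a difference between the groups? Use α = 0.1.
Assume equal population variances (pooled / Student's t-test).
Student's two-sample t-test (equal variances):
H₀: μ₁ = μ₂
H₁: μ₁ ≠ μ₂
df = n₁ + n₂ - 2 = 52
Pooled variance s_p² = [(n₁-1)s₁² + (n₂-1)s₂²] / (n₁ + n₂ - 2) = [(22)(8.21²) + (30)(9.52²)] / 52 = 80.8039
SE = √(s_p²(1/n₁ + 1/n₂)) = √(80.8039 × (1/23 + 1/31)) = 2.4738
t = (x̄₁ - x̄₂) / SE = (69.44 - 71.22) / 2.4738 = -1.78 / 2.4738 = -0.720
p-value = 0.4750

Since p-value > α = 0.1, we fail to reject H₀.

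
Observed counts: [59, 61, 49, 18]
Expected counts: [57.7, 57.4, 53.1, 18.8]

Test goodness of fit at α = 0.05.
Chi-square goodness of fit test:
H₀: observed counts match expected distribution
H₁: observed counts differ from expected distribution
df = k - 1 = 3
χ² = Σ(O - E)²/E
   = (59 - 57.7)²/57.7 + (61 - 57.4)²/57.4 + (49 - 53.1)²/53.1 + (18 - 18.8)²/18.8
   = 0.029 + 0.226 + 0.317 + 0.034
   = 0.61
p-value = 0.8951

Since p-value > α = 0.05, we fail to reject H₀.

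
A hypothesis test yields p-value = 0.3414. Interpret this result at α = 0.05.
Since p = 0.3414 > α = 0.05, fail to reject H₀.
There is insufficient evidence to reject the null hypothesis; the result is not statistically significant at the 0.05 level.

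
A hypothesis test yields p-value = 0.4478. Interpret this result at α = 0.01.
Since p = 0.4478 > α = 0.01, fail to reject H₀.
There is insufficient evidence to reject the null hypothesis; the result is not statistically significant at the 0.01 level.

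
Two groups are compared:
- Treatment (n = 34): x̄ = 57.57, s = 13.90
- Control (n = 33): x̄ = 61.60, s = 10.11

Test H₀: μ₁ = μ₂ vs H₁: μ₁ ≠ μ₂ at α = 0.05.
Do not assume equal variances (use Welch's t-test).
Welch's two-sample t-test:
H₀: μ₁ = μ₂
H₁: μ₁ ≠ μ₂
s₁²/n₁ = 13.90²/34 = 5.6826,  s₂²/n₂ = 10.11²/33 = 3.0973
SE = √(s₁²/n₁ + s₂²/n₂) = √(5.6826 + 3.0973) = 2.9631
df (Welch-Satterthwaite) = (s₁²/n₁ + s₂²/n₂)² / [(s₁²/n₁)²/(n₁-1) + (s₂²/n₂)²/(n₂-1)] ≈ 60.30
t = (x̄₁ - x̄₂) / SE = (57.57 - 61.60) / 2.9631 = -4.03 / 2.9631 = -1.360
p-value = 0.1789

Since p-value > α = 0.05, we fail to reject H₀.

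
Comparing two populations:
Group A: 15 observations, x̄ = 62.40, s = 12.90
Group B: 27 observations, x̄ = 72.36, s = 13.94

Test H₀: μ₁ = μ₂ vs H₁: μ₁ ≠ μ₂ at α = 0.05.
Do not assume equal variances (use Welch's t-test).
Welch's two-sample t-test:
H₀: μ₁ = μ₂
H₁: μ₁ ≠ μ₂
s₁²/n₁ = 12.90²/15 = 11.0940,  s₂²/n₂ = 13.94²/27 = 7.1972
SE = √(s₁²/n₁ + s₂²/n₂) = √(11.0940 + 7.1972) = 4.2768
df (Welch-Satterthwaite) = (s₁²/n₁ + s₂²/n₂)² / [(s₁²/n₁)²/(n₁-1) + (s₂²/n₂)²/(n₂-1)] ≈ 31.03
t = (x̄₁ - x̄₂) / SE = (62.40 - 72.36) / 4.2768 = -9.96 / 4.2768 = -2.329
p-value = 0.0266

Since p-value < α = 0.05, we reject H₀.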